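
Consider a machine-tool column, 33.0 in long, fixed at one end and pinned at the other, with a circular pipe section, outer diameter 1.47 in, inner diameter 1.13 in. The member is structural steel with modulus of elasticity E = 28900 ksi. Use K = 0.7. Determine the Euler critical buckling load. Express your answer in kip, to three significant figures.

d_o = 1.47 in, d_i = 1.13 in
I = π(d_o⁴ − d_i⁴)/64 = π(1.47⁴ − 1.130⁴)/64 = 0.1492 in⁴
Effective length L_e = K·L = 0.7 × 33.0 = 23.10 in
P_cr = π²EI / L_e² = π² × 28900×10³ × 0.1492 / 23.10² = 7.974×10^4 lb

P_cr ≈ 79.7 kip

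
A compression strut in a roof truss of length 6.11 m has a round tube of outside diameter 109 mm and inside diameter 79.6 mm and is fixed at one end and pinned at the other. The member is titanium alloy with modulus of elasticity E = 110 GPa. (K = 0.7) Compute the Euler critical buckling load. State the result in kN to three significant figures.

P_cr ≈ 294 kN

d_o = 109 mm, d_i = 79.6 mm
I = π(d_o⁴ − d_i⁴)/64 = π(109⁴ − 79.60⁴)/64 = 4.958×10^6 mm⁴
I = 4.958×10^6 mm⁴ = 4.958×10^-6 m⁴
Effective length L_e = K·L = 0.7 × 6.11 = 4.277 m
P_cr = π²EI / L_e² = π² × 110×10⁹ × 4.958×10^-6 / 4.277² = 2.943×10^5 N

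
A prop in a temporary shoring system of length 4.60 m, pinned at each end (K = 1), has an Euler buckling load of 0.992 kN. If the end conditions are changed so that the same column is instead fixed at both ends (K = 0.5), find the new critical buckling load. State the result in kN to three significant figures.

P_cr ∝ 1/K², so P_cr,new = P_cr,old × (K_old/K_new)² = 0.992 × (1/0.5)²
= 0.992 × 4.000 = 3.97 kN

P_cr ≈ 3.97 kN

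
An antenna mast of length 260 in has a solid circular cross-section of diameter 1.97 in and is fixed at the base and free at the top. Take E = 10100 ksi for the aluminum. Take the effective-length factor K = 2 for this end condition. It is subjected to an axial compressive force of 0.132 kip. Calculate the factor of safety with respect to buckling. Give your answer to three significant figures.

n ≈ 2.06

I = πd⁴/64 = π×1.97⁴/64 = 0.7393 in⁴
Effective length L_e = K·L = 2 × 260 = 520.0 in
P_cr = π²EI / L_e² = π² × 10100×10³ × 0.7393 / 520.0² = 272.6 lb
Factor of safety n = P_cr / P = 0.27255 / 0.132 = 2.06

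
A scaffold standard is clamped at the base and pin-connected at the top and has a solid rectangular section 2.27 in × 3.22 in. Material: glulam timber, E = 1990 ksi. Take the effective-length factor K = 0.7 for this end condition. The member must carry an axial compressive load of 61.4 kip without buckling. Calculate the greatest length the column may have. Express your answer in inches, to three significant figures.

Buckling occurs about the weak axis: I_min = h·b³/12 with b = 2.27 in (the shorter side).
I_min = 3.22×2.27³/12 = 3.139 in⁴
At the buckling limit P_cr = P = 6.140×10^4 lb
From P_cr = π²EI/(K·L)²:  L = (1/K)·√(π²EI/P_cr) = (1/0.7)·√(π²×1.99×10^6×3.139/6.140×10^4)
L = 45.3 in

L_max ≈ 45.3 in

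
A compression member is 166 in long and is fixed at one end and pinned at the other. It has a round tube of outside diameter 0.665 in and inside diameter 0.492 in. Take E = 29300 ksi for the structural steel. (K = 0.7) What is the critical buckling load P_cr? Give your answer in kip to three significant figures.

P_cr ≈ 0.144 kip

d_o = 0.665 in, d_i = 0.492 in
I = π(d_o⁴ − d_i⁴)/64 = π(0.665⁴ − 0.4920⁴)/64 = 6.723×10^-3 in⁴
Effective length L_e = K·L = 0.7 × 166 = 116.2 in
P_cr = π²EI / L_e² = π² × 29300×10³ × 6.723×10^-3 / 116.2² = 144.0 lb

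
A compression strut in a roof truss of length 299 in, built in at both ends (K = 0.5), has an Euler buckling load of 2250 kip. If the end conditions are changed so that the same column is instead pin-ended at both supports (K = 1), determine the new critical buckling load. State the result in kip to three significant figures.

P_cr ≈ 562 kip

P_cr ∝ 1/K², so P_cr,new = P_cr,old × (K_old/K_new)² = 2250 × (0.5/1)²
= 2250 × 0.2500 = 562 kip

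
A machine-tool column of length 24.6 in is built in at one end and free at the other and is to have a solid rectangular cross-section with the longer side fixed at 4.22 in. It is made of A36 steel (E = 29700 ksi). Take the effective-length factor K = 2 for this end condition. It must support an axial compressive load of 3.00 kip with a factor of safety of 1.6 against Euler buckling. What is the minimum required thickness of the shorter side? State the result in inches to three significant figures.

Required P_cr = n·P = 1.6 × 3.00 = 4.800 kip
L_e = K·L = 2 × 24.6 = 49.20 in
Required I = P_cr·L_e²/(π²E) = 4.800×10^3 × 49.20² / (π² × 2.97×10^7) = 3.964×10^-2 in⁴
Rectangle, weak axis: I_min = h·b³/12 with h = 4.22 in fixed  ⇒  b = (12I/h)^(1/3) = 0.483 in

b ≈ 0.483 in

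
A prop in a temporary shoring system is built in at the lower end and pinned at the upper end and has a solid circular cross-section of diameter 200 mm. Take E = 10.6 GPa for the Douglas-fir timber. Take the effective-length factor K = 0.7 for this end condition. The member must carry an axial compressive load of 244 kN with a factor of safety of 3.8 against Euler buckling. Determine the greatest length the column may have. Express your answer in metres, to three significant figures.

I = πd⁴/64 = π×200⁴/64 = 7.854×10^7 mm⁴
I = 7.854×10^-5 m⁴
Required critical load P_cr = n·P = 3.8 × 244 = 927.2 kN = 9.272×10^5 N
From P_cr = π²EI/(K·L)²:  L = (1/K)·√(π²EI/P_cr) = (1/0.7)·√(π²×1.06×10^10×7.854×10^-5/9.272×10^5)
L = 4.25 m

L_max ≈ 4.25 m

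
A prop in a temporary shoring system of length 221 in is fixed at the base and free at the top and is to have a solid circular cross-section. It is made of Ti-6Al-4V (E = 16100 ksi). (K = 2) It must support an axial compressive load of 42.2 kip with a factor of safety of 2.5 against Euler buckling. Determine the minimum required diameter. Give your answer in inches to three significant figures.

Required P_cr = n·P = 2.5 × 42.2 = 105.5 kip
L_e = K·L = 2 × 221 = 442.0 in
Required I = P_cr·L_e²/(π²E) = 1.055×10^5 × 442.0² / (π² × 1.61×10^7) = 129.7 in⁴
Solid circle: I = πd⁴/64  ⇒  d = (64I/π)^(1/4) = (64×129.7/π)^(1/4) = 7.17 in

d ≈ 7.17 in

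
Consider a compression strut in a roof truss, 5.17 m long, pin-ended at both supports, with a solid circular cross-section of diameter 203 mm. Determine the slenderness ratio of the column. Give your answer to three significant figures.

λ ≈ 102

I = πd⁴/64 = π×203⁴/64 = 8.336×10^7 mm⁴
A = 3.237×10^4 mm²;  r_min = √(I/A) = √(8.336×10^7/3.237×10^4) = 50.75 mm
L_e = K·L = 1 × 5.17 m = 5.170 m = 5170.0 mm
λ = L_e / r_min = 5170.0 / 50.75 = 102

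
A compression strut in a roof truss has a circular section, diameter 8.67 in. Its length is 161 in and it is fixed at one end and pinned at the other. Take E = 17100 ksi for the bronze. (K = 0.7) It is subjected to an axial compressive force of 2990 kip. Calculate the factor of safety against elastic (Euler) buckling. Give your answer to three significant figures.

n ≈ 1.23

I = πd⁴/64 = π×8.67⁴/64 = 277.4 in⁴
Effective length L_e = K·L = 0.7 × 161 = 112.7 in
P_cr = π²EI / L_e² = π² × 17100×10³ × 277.4 / 112.7² = 3.685×10^6 lb
Factor of safety n = P_cr / P = 3685.5 / 2990 = 1.23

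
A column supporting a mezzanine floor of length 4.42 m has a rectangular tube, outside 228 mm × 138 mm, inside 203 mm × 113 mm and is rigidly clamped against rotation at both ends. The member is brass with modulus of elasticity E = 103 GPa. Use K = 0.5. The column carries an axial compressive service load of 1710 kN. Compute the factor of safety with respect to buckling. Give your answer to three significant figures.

Weak-axis I_min = (h_o·b_o³ − h_i·b_i³)/12 with b_o = 138, b_i = 113.0 mm (shorter outer/inner sides).
I_min = (228×138³ − 203.0×113.0³)/12 = 2.552×10^7 mm⁴
I = 2.552×10^7 mm⁴ = 2.552×10^-5 m⁴
Effective length L_e = K·L = 0.5 × 4.42 = 2.210 m
P_cr = π²EI / L_e² = π² × 103×10⁹ × 2.552×10^-5 / 2.210² = 5.313×10^6 N
Factor of safety n = P_cr / P = 5312.6 / 1710 = 3.11

n ≈ 3.11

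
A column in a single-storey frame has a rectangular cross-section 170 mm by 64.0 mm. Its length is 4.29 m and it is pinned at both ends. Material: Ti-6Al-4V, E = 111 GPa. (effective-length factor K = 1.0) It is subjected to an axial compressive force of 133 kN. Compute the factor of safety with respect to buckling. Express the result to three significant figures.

Buckling occurs about the weak axis: I_min = h·b³/12 with b = 64.0 mm (the shorter side).
I_min = 170×64.0³/12 = 3.714×10^6 mm⁴
I = 3.714×10^6 mm⁴ = 3.714×10^-6 m⁴
Effective length L_e = K·L = 1 × 4.29 = 4.290 m
P_cr = π²EI / L_e² = π² × 111×10⁹ × 3.714×10^-6 / 4.290² = 2.211×10^5 N
Factor of safety n = P_cr / P = 221.06 / 133 = 1.66

n ≈ 1.66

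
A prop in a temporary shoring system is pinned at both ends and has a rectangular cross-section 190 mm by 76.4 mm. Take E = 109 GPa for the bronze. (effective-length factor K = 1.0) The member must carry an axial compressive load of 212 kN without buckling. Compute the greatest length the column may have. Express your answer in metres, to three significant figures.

L_max ≈ 5.99 m

Buckling occurs about the weak axis: I_min = h·b³/12 with b = 76.4 mm (the shorter side).
I_min = 190×76.4³/12 = 7.061×10^6 mm⁴
I = 7.061×10^-6 m⁴
At the buckling limit P_cr = P = 2.120×10^5 N
From P_cr = π²EI/(K·L)²:  L = (1/K)·√(π²EI/P_cr) = (1/1)·√(π²×1.09×10^11×7.061×10^-6/2.120×10^5)
L = 5.99 m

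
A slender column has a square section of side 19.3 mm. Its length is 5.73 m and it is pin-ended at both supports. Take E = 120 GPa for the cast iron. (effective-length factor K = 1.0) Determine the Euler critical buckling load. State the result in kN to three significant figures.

I = a⁴/12 = 19.3⁴/12 = 1.156×10^4 mm⁴
I = 1.156×10^4 mm⁴ = 1.156×10^-8 m⁴
Effective length L_e = K·L = 1 × 5.73 = 5.730 m
P_cr = π²EI / L_e² = π² × 120×10⁹ × 1.156×10^-8 / 5.730² = 417.1 N

P_cr ≈ 0.417 kN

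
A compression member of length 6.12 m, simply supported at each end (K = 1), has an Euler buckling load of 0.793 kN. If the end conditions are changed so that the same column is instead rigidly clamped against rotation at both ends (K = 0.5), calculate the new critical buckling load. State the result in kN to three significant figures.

P_cr ∝ 1/K², so P_cr,new = P_cr,old × (K_old/K_new)² = 0.793 × (1/0.5)²
= 0.793 × 4.000 = 3.17 kN

P_cr ≈ 3.17 kN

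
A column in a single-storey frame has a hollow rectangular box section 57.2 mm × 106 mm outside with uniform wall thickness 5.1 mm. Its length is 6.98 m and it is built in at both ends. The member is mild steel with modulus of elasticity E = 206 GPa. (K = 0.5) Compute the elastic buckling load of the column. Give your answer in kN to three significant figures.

Inner dimensions: h_i = 106 − 2×5.1 = 95.80 mm, b_i = 57.2 − 2×5.1 = 47.00 mm
Weak-axis I_min = (h_o·b_o³ − h_i·b_i³)/12 with b_o = 57.2, b_i = 47.00 mm (shorter outer/inner sides).
I_min = (106×57.2³ − 95.80×47.00³)/12 = 8.243×10^5 mm⁴
I = 8.243×10^5 mm⁴ = 8.243×10^-7 m⁴
Effective length L_e = K·L = 0.5 × 6.98 = 3.490 m
P_cr = π²EI / L_e² = π² × 206×10⁹ × 8.243×10^-7 / 3.490² = 1.376×10^5 N

P_cr ≈ 138 kN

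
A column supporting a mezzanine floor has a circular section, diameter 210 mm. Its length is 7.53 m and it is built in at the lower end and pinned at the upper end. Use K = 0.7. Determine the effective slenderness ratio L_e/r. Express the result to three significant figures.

I = πd⁴/64 = π×210⁴/64 = 9.547×10^7 mm⁴
A = 3.464×10^4 mm²;  r_min = √(I/A) = √(9.547×10^7/3.464×10^4) = 52.50 mm
L_e = K·L = 0.7 × 7.53 m = 5.271 m = 5271.0 mm
λ = L_e / r_min = 5271.0 / 52.50 = 100

λ ≈ 100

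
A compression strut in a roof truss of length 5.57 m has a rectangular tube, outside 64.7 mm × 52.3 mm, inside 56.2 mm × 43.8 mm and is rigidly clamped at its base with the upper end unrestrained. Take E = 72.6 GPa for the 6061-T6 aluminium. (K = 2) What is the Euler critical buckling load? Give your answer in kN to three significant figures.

Weak-axis I_min = (h_o·b_o³ − h_i·b_i³)/12 with b_o = 52.3, b_i = 43.80 mm (shorter outer/inner sides).
I_min = (64.7×52.3³ − 56.20×43.80³)/12 = 3.778×10^5 mm⁴
I = 3.778×10^5 mm⁴ = 3.778×10^-7 m⁴
Effective length L_e = K·L = 2 × 5.57 = 11.14 m
P_cr = π²EI / L_e² = π² × 72.6×10⁹ × 3.778×10^-7 / 11.14² = 2.181×10^3 N

P_cr ≈ 2.18 kN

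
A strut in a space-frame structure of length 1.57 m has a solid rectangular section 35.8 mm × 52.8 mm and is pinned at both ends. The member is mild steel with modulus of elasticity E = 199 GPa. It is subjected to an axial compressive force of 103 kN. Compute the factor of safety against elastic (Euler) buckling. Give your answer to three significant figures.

Buckling occurs about the weak axis: I_min = h·b³/12 with b = 35.8 mm (the shorter side).
I_min = 52.8×35.8³/12 = 2.019×10^5 mm⁴
I = 2.019×10^5 mm⁴ = 2.019×10^-7 m⁴
Effective length L_e = K·L = 1 × 1.57 = 1.570 m
P_cr = π²EI / L_e² = π² × 199×10⁹ × 2.019×10^-7 / 1.570² = 1.609×10^5 N
Factor of safety n = P_cr / P = 160.86 / 103 = 1.56

n ≈ 1.56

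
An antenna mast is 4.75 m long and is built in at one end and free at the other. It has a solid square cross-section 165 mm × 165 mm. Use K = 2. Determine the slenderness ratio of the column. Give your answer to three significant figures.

I = a⁴/12 = 165⁴/12 = 6.177×10^7 mm⁴
A = 2.723×10^4 mm²;  r_min = √(I/A) = √(6.177×10^7/2.723×10^4) = 47.63 mm
L_e = K·L = 2 × 4.75 m = 9.500 m = 9500.0 mm
λ = L_e / r_min = 9500.0 / 47.63 = 199

λ ≈ 199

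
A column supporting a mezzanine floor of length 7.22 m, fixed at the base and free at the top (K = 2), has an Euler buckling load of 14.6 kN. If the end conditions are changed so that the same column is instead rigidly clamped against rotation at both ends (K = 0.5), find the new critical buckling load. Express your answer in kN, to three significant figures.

P_cr ∝ 1/K², so P_cr,new = P_cr,old × (K_old/K_new)² = 14.6 × (2/0.5)²
= 14.6 × 16.00 = 234 kN

P_cr ≈ 234 kN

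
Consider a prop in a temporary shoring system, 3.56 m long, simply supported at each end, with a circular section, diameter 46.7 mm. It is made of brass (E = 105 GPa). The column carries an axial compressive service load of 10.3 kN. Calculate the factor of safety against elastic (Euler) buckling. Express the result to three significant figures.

I = πd⁴/64 = π×46.7⁴/64 = 2.335×10^5 mm⁴
I = 2.335×10^5 mm⁴ = 2.335×10^-7 m⁴
Effective length L_e = K·L = 1 × 3.56 = 3.560 m
P_cr = π²EI / L_e² = π² × 105×10⁹ × 2.335×10^-7 / 3.560² = 1.909×10^4 N
Factor of safety n = P_cr / P = 19.091 / 10.3 = 1.85

n ≈ 1.85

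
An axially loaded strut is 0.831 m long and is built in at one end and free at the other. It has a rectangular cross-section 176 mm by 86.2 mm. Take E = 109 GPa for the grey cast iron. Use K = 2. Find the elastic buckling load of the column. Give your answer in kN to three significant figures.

P_cr ≈ 3660 kN

Buckling occurs about the weak axis: I_min = h·b³/12 with b = 86.2 mm (the shorter side).
I_min = 176×86.2³/12 = 9.394×10^6 mm⁴
I = 9.394×10^6 mm⁴ = 9.394×10^-6 m⁴
Effective length L_e = K·L = 2 × 0.831 = 1.662 m
P_cr = π²EI / L_e² = π² × 109×10⁹ × 9.394×10^-6 / 1.662² = 3.659×10^6 N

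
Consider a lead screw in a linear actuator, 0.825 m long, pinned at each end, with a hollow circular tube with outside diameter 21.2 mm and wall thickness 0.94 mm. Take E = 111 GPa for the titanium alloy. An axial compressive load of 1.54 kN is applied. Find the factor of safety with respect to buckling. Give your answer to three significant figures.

Inner diameter d_i = 21.2 − 2×0.94 = 19.32 mm
I = π(d_o⁴ − d_i⁴)/64 = π(21.2⁴ − 19.32⁴)/64 = 3.076×10^3 mm⁴
I = 3.076×10^3 mm⁴ = 3.076×10^-9 m⁴
Effective length L_e = K·L = 1 × 0.825 = 0.8250 m
P_cr = π²EI / L_e² = π² × 111×10⁹ × 3.076×10^-9 / 0.8250² = 4.952×10^3 N
Factor of safety n = P_cr / P = 4.9517 / 1.54 = 3.22

n ≈ 3.22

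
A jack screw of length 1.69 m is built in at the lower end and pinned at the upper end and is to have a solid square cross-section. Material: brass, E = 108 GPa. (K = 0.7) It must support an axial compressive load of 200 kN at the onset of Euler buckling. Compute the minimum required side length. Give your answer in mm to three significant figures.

a ≈ 42.1 mm

L_e = K·L = 0.7 × 1.69 = 1.183 m
Required I = P_cr·L_e²/(π²E) = 2.000×10^5 × 1.183² / (π² × 1.08×10^11) = 2.626×10^-7 m⁴
I_req = 2.626×10^5 mm⁴
Solid square: I = a⁴/12  ⇒  a = (12I)^(1/4) = (12×2.626×10^5)^(1/4) = 42.1 mm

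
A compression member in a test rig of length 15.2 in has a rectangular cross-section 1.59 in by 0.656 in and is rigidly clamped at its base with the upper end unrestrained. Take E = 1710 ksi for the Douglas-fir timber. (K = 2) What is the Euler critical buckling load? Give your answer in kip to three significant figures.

Buckling occurs about the weak axis: I_min = h·b³/12 with b = 0.656 in (the shorter side).
I_min = 1.59×0.656³/12 = 3.740×10^-2 in⁴
Effective length L_e = K·L = 2 × 15.2 = 30.40 in
P_cr = π²EI / L_e² = π² × 1710×10³ × 3.740×10^-2 / 30.40² = 683.1 lb

P_cr ≈ 0.683 kip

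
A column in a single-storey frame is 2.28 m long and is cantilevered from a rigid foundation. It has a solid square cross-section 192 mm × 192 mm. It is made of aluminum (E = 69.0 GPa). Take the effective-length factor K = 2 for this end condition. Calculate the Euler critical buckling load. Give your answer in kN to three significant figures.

I = a⁴/12 = 192⁴/12 = 1.132×10^8 mm⁴
I = 1.132×10^8 mm⁴ = 1.132×10^-4 m⁴
Effective length L_e = K·L = 2 × 2.28 = 4.560 m
P_cr = π²EI / L_e² = π² × 69.0×10⁹ × 1.132×10^-4 / 4.560² = 3.709×10^6 N

P_cr ≈ 3710 kN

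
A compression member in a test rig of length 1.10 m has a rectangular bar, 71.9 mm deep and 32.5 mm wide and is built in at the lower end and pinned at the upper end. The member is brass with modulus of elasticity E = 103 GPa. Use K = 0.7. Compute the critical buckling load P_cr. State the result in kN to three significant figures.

Buckling occurs about the weak axis: I_min = h·b³/12 with b = 32.5 mm (the shorter side).
I_min = 71.9×32.5³/12 = 2.057×10^5 mm⁴
I = 2.057×10^5 mm⁴ = 2.057×10^-7 m⁴
Effective length L_e = K·L = 0.7 × 1.10 = 0.7700 m
P_cr = π²EI / L_e² = π² × 103×10⁹ × 2.057×10^-7 / 0.7700² = 3.527×10^5 N

P_cr ≈ 353 kN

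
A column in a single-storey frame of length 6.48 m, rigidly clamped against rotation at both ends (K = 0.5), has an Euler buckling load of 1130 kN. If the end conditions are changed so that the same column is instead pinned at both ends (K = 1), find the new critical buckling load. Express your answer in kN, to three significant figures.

P_cr ∝ 1/K², so P_cr,new = P_cr,old × (K_old/K_new)² = 1130 × (0.5/1)²
= 1130 × 0.2500 = 282 kN

P_cr ≈ 282 kN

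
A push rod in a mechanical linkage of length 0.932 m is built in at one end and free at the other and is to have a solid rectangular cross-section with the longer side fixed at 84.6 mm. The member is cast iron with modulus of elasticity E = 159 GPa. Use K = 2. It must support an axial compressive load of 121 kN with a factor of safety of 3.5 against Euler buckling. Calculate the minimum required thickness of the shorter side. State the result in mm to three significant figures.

Required P_cr = n·P = 3.5 × 121 = 423.5 kN
L_e = K·L = 2 × 0.932 = 1.864 m
Required I = P_cr·L_e²/(π²E) = 4.235×10^5 × 1.864² / (π² × 1.59×10^11) = 9.377×10^-7 m⁴
I_req = 9.377×10^5 mm⁴
Rectangle, weak axis: I_min = h·b³/12 with h = 84.6 mm fixed  ⇒  b = (12I/h)^(1/3) = 51.0 mm

b ≈ 51.0 mm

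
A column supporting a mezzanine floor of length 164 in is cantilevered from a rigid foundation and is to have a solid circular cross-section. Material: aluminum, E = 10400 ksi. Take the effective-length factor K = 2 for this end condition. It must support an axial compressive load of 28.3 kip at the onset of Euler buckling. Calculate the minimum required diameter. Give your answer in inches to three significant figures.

L_e = K·L = 2 × 164 = 328.0 in
Required I = P_cr·L_e²/(π²E) = 2.830×10^4 × 328.0² / (π² × 1.04×10^7) = 29.66 in⁴
Solid circle: I = πd⁴/64  ⇒  d = (64I/π)^(1/4) = (64×29.66/π)^(1/4) = 4.96 in

d ≈ 4.96 in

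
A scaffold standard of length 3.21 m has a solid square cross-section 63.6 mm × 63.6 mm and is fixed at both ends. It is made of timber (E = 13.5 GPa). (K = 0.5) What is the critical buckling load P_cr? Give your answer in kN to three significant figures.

I = a⁴/12 = 63.6⁴/12 = 1.363×10^6 mm⁴
I = 1.363×10^6 mm⁴ = 1.363×10^-6 m⁴
Effective length L_e = K·L = 0.5 × 3.21 = 1.605 m
P_cr = π²EI / L_e² = π² × 13.5×10⁹ × 1.363×10^-6 / 1.605² = 7.052×10^4 N

P_cr ≈ 70.5 kN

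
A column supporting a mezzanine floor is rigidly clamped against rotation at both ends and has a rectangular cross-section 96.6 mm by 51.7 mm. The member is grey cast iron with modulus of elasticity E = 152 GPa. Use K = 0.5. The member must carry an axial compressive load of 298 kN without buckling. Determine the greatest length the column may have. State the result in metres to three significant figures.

L_max ≈ 4.73 m

Buckling occurs about the weak axis: I_min = h·b³/12 with b = 51.7 mm (the shorter side).
I_min = 96.6×51.7³/12 = 1.112×10^6 mm⁴
I = 1.112×10^-6 m⁴
At the buckling limit P_cr = P = 2.980×10^5 N
From P_cr = π²EI/(K·L)²:  L = (1/K)·√(π²EI/P_cr) = (1/0.5)·√(π²×1.52×10^11×1.112×10^-6/2.980×10^5)
L = 4.73 m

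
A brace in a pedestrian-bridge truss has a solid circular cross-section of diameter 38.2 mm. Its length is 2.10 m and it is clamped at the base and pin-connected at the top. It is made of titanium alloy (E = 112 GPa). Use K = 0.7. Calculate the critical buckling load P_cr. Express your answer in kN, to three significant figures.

P_cr ≈ 53.5 kN

I = πd⁴/64 = π×38.2⁴/64 = 1.045×10^5 mm⁴
I = 1.045×10^5 mm⁴ = 1.045×10^-7 m⁴
Effective length L_e = K·L = 0.7 × 2.10 = 1.470 m
P_cr = π²EI / L_e² = π² × 112×10⁹ × 1.045×10^-7 / 1.470² = 5.347×10^4 N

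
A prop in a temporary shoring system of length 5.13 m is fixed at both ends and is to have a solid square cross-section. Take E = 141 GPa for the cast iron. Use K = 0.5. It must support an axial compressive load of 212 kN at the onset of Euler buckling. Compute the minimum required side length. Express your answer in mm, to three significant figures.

L_e = K·L = 0.5 × 5.13 = 2.565 m
Required I = P_cr·L_e²/(π²E) = 2.120×10^5 × 2.565² / (π² × 1.41×10^11) = 1.002×10^-6 m⁴
I_req = 1.002×10^6 mm⁴
Solid square: I = a⁴/12  ⇒  a = (12I)^(1/4) = (12×1.002×10^6)^(1/4) = 58.9 mm

a ≈ 58.9 mm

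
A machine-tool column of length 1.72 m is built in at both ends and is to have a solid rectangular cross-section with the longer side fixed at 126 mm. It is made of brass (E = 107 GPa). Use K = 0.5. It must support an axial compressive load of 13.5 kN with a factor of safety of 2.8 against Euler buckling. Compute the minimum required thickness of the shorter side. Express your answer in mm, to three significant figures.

Required P_cr = n·P = 2.8 × 13.5 = 37.80 kN
L_e = K·L = 0.5 × 1.72 = 0.8600 m
Required I = P_cr·L_e²/(π²E) = 3.780×10^4 × 0.8600² / (π² × 1.07×10^11) = 2.647×10^-8 m⁴
I_req = 2.647×10^4 mm⁴
Rectangle, weak axis: I_min = h·b³/12 with h = 126 mm fixed  ⇒  b = (12I/h)^(1/3) = 13.6 mm

b ≈ 13.6 mm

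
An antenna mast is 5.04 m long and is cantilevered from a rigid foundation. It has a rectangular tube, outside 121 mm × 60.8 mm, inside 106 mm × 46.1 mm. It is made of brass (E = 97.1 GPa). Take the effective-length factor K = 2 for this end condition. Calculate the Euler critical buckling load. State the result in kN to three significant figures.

P_cr ≈ 13.2 kN

Weak-axis I_min = (h_o·b_o³ − h_i·b_i³)/12 with b_o = 60.8, b_i = 46.10 mm (shorter outer/inner sides).
I_min = (121×60.8³ − 106.0×46.10³)/12 = 1.401×10^6 mm⁴
I = 1.401×10^6 mm⁴ = 1.401×10^-6 m⁴
Effective length L_e = K·L = 2 × 5.04 = 10.08 m
P_cr = π²EI / L_e² = π² × 97.1×10⁹ × 1.401×10^-6 / 10.08² = 1.321×10^4 N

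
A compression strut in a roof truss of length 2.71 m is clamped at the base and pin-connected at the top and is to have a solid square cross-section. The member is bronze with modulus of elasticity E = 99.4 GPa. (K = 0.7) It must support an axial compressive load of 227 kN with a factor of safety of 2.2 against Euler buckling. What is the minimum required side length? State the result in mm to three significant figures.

Required P_cr = n·P = 2.2 × 227 = 499.4 kN
L_e = K·L = 0.7 × 2.71 = 1.897 m
Required I = P_cr·L_e²/(π²E) = 4.994×10^5 × 1.897² / (π² × 9.94×10^10) = 1.832×10^-6 m⁴
I_req = 1.832×10^6 mm⁴
Solid square: I = a⁴/12  ⇒  a = (12I)^(1/4) = (12×1.832×10^6)^(1/4) = 68.5 mm

a ≈ 68.5 mm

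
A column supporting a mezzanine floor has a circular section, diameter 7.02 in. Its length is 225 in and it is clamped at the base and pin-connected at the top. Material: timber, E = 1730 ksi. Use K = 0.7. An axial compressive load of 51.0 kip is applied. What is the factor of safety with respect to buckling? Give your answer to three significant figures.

n ≈ 1.61

I = πd⁴/64 = π×7.02⁴/64 = 119.2 in⁴
Effective length L_e = K·L = 0.7 × 225 = 157.5 in
P_cr = π²EI / L_e² = π² × 1730×10³ × 119.2 / 157.5² = 8.205×10^4 lb
Factor of safety n = P_cr / P = 82.055 / 51.0 = 1.61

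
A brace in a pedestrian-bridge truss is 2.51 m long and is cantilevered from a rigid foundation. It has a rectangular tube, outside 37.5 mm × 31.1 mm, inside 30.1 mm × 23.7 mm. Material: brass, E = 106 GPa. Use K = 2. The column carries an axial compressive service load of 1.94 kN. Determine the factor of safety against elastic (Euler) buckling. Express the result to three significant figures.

n ≈ 1.30

Weak-axis I_min = (h_o·b_o³ − h_i·b_i³)/12 with b_o = 31.1, b_i = 23.70 mm (shorter outer/inner sides).
I_min = (37.5×31.1³ − 30.10×23.70³)/12 = 6.061×10^4 mm⁴
I = 6.061×10^4 mm⁴ = 6.061×10^-8 m⁴
Effective length L_e = K·L = 2 × 2.51 = 5.020 m
P_cr = π²EI / L_e² = π² × 106×10⁹ × 6.061×10^-8 / 5.020² = 2.516×10^3 N
Factor of safety n = P_cr / P = 2.5162 / 1.94 = 1.30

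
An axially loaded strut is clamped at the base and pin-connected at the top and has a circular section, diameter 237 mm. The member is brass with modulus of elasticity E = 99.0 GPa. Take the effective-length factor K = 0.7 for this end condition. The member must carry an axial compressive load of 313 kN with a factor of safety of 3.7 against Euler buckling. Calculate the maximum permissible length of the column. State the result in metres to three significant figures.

L_max ≈ 16.3 m

I = πd⁴/64 = π×237⁴/64 = 1.549×10^8 mm⁴
I = 1.549×10^-4 m⁴
Required critical load P_cr = n·P = 3.7 × 313 = 1158 kN = 1.158×10^6 N
From P_cr = π²EI/(K·L)²:  L = (1/K)·√(π²EI/P_cr) = (1/0.7)·√(π²×9.90×10^10×1.549×10^-4/1.158×10^6)
L = 16.3 m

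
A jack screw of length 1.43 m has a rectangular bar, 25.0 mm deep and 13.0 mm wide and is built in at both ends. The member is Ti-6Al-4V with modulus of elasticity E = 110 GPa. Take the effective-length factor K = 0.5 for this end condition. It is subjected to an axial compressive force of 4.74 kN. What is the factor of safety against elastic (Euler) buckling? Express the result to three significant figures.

n ≈ 2.05

Buckling occurs about the weak axis: I_min = h·b³/12 with b = 13.0 mm (the shorter side).
I_min = 25.0×13.0³/12 = 4.577×10^3 mm⁴
I = 4.577×10^3 mm⁴ = 4.577×10^-9 m⁴
Effective length L_e = K·L = 0.5 × 1.43 = 0.7150 m
P_cr = π²EI / L_e² = π² × 110×10⁹ × 4.577×10^-9 / 0.7150² = 9.720×10^3 N
Factor of safety n = P_cr / P = 9.7201 / 4.74 = 2.05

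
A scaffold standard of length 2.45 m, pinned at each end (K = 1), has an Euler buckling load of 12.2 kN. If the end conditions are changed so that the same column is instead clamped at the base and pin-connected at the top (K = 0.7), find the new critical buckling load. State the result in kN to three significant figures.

P_cr ≈ 24.9 kN

P_cr ∝ 1/K², so P_cr,new = P_cr,old × (K_old/K_new)² = 12.2 × (1/0.7)²
= 12.2 × 2.041 = 24.9 kN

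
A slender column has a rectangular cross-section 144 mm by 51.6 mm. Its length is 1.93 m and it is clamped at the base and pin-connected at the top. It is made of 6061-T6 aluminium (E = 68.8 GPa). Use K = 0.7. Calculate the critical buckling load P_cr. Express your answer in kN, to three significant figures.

P_cr ≈ 613 kN

Buckling occurs about the weak axis: I_min = h·b³/12 with b = 51.6 mm (the shorter side).
I_min = 144×51.6³/12 = 1.649×10^6 mm⁴
I = 1.649×10^6 mm⁴ = 1.649×10^-6 m⁴
Effective length L_e = K·L = 0.7 × 1.93 = 1.351 m
P_cr = π²EI / L_e² = π² × 68.8×10⁹ × 1.649×10^-6 / 1.351² = 6.133×10^5 N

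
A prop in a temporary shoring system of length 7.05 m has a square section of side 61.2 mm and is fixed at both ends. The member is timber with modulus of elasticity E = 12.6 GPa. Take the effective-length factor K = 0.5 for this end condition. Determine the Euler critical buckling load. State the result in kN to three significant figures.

I = a⁴/12 = 61.2⁴/12 = 1.169×10^6 mm⁴
I = 1.169×10^6 mm⁴ = 1.169×10^-6 m⁴
Effective length L_e = K·L = 0.5 × 7.05 = 3.525 m
P_cr = π²EI / L_e² = π² × 12.6×10⁹ × 1.169×10^-6 / 3.525² = 1.170×10^4 N

P_cr ≈ 11.7 kN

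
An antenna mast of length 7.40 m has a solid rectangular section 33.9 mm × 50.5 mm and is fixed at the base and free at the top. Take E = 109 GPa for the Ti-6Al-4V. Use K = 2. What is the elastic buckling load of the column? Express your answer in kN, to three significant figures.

P_cr ≈ 0.805 kN

Buckling occurs about the weak axis: I_min = h·b³/12 with b = 33.9 mm (the shorter side).
I_min = 50.5×33.9³/12 = 1.639×10^5 mm⁴
I = 1.639×10^5 mm⁴ = 1.639×10^-7 m⁴
Effective length L_e = K·L = 2 × 7.40 = 14.80 m
P_cr = π²EI / L_e² = π² × 109×10⁹ × 1.639×10^-7 / 14.80² = 805.2 N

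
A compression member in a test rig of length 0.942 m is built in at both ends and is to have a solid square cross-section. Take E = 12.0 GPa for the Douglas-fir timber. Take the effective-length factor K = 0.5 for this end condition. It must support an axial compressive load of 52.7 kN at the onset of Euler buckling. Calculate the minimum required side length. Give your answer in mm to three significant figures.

L_e = K·L = 0.5 × 0.942 = 0.4710 m
Required I = P_cr·L_e²/(π²E) = 5.270×10^4 × 0.4710² / (π² × 1.20×10^10) = 9.871×10^-8 m⁴
I_req = 9.871×10^4 mm⁴
Solid square: I = a⁴/12  ⇒  a = (12I)^(1/4) = (12×9.871×10^4)^(1/4) = 33.0 mm

a ≈ 33.0 mm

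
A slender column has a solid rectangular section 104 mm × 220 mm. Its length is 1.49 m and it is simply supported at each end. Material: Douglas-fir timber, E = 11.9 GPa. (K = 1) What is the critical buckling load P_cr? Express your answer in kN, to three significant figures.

Buckling occurs about the weak axis: I_min = h·b³/12 with b = 104 mm (the shorter side).
I_min = 220×104³/12 = 2.062×10^7 mm⁴
I = 2.062×10^7 mm⁴ = 2.062×10^-5 m⁴
Effective length L_e = K·L = 1 × 1.49 = 1.490 m
P_cr = π²EI / L_e² = π² × 11.9×10⁹ × 2.062×10^-5 / 1.490² = 1.091×10^6 N

P_cr ≈ 1090 kN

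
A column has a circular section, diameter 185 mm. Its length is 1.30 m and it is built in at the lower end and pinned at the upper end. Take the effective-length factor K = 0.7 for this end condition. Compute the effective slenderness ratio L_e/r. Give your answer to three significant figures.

For a solid circle r = d/4 = 185/4 = 46.25 mm
L_e = K·L = 0.7 × 1.30 m = 0.9100 m = 910.00 mm
λ = L_e / r_min = 910.00 / 46.25 = 19.7

λ ≈ 19.7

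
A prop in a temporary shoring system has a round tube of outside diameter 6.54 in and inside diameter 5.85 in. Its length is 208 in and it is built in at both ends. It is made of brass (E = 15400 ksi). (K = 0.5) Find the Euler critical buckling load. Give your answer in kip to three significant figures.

d_o = 6.54 in, d_i = 5.85 in
I = π(d_o⁴ − d_i⁴)/64 = π(6.54⁴ − 5.850⁴)/64 = 32.31 in⁴
Effective length L_e = K·L = 0.5 × 208 = 104.0 in
P_cr = π²EI / L_e² = π² × 15400×10³ × 32.31 / 104.0² = 4.540×10^5 lb

P_cr ≈ 454 kip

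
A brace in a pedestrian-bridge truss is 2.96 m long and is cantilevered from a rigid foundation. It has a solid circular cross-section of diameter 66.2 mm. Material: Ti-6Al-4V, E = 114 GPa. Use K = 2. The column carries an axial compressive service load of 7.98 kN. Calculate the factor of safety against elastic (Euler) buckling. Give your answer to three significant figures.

n ≈ 3.79

I = πd⁴/64 = π×66.2⁴/64 = 9.428×10^5 mm⁴
I = 9.428×10^5 mm⁴ = 9.428×10^-7 m⁴
Effective length L_e = K·L = 2 × 2.96 = 5.920 m
P_cr = π²EI / L_e² = π² × 114×10⁹ × 9.428×10^-7 / 5.920² = 3.027×10^4 N
Factor of safety n = P_cr / P = 30.267 / 7.98 = 3.79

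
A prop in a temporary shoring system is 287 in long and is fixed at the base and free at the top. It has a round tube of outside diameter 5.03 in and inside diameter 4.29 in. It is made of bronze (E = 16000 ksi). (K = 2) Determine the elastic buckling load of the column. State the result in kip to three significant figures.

d_o = 5.03 in, d_i = 4.29 in
I = π(d_o⁴ − d_i⁴)/64 = π(5.03⁴ − 4.290⁴)/64 = 14.80 in⁴
Effective length L_e = K·L = 2 × 287 = 574.0 in
P_cr = π²EI / L_e² = π² × 16000×10³ × 14.80 / 574.0² = 7.092×10^3 lb

P_cr ≈ 7.09 kip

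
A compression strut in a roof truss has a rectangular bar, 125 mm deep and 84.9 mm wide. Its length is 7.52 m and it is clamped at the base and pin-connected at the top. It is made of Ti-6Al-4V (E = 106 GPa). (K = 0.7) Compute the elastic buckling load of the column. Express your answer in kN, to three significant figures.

P_cr ≈ 241 kN

Buckling occurs about the weak axis: I_min = h·b³/12 with b = 84.9 mm (the shorter side).
I_min = 125×84.9³/12 = 6.375×10^6 mm⁴
I = 6.375×10^6 mm⁴ = 6.375×10^-6 m⁴
Effective length L_e = K·L = 0.7 × 7.52 = 5.264 m
P_cr = π²EI / L_e² = π² × 106×10⁹ × 6.375×10^-6 / 5.264² = 2.407×10^5 N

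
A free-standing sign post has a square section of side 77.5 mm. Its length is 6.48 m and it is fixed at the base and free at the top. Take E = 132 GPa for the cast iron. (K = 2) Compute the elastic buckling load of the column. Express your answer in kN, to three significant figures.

I = a⁴/12 = 77.5⁴/12 = 3.006×10^6 mm⁴
I = 3.006×10^6 mm⁴ = 3.006×10^-6 m⁴
Effective length L_e = K·L = 2 × 6.48 = 12.96 m
P_cr = π²EI / L_e² = π² × 132×10⁹ × 3.006×10^-6 / 12.96² = 2.332×10^4 N

P_cr ≈ 23.3 kN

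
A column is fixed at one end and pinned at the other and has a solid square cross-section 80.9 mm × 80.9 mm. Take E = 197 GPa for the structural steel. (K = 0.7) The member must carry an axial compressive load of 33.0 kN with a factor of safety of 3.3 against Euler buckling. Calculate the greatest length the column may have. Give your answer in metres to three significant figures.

I = a⁴/12 = 80.9⁴/12 = 3.570×10^6 mm⁴
I = 3.570×10^-6 m⁴
Required critical load P_cr = n·P = 3.3 × 33.0 = 108.9 kN = 1.089×10^5 N
From P_cr = π²EI/(K·L)²:  L = (1/K)·√(π²EI/P_cr) = (1/0.7)·√(π²×1.97×10^11×3.570×10^-6/1.089×10^5)
L = 11.4 m

L_max ≈ 11.4 m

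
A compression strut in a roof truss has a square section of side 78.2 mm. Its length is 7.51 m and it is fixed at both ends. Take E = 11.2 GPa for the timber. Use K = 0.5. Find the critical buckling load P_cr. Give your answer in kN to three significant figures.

I = a⁴/12 = 78.2⁴/12 = 3.116×10^6 mm⁴
I = 3.116×10^6 mm⁴ = 3.116×10^-6 m⁴
Effective length L_e = K·L = 0.5 × 7.51 = 3.755 m
P_cr = π²EI / L_e² = π² × 11.2×10⁹ × 3.116×10^-6 / 3.755² = 2.443×10^4 N

P_cr ≈ 24.4 kN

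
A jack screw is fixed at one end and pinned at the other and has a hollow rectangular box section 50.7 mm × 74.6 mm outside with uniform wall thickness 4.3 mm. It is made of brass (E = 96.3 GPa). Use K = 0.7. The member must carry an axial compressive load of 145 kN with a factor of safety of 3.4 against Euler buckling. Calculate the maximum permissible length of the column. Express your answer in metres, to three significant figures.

Inner dimensions: h_i = 74.6 − 2×4.3 = 66.00 mm, b_i = 50.7 − 2×4.3 = 42.10 mm
Weak-axis I_min = (h_o·b_o³ − h_i·b_i³)/12 with b_o = 50.7, b_i = 42.10 mm (shorter outer/inner sides).
I_min = (74.6×50.7³ − 66.00×42.10³)/12 = 3.998×10^5 mm⁴
I = 3.998×10^-7 m⁴
Required critical load P_cr = n·P = 3.4 × 145 = 493.0 kN = 4.930×10^5 N
From P_cr = π²EI/(K·L)²:  L = (1/K)·√(π²EI/P_cr) = (1/0.7)·√(π²×9.63×10^10×3.998×10^-7/4.930×10^5)
L = 1.25 m

L_max ≈ 1.25 m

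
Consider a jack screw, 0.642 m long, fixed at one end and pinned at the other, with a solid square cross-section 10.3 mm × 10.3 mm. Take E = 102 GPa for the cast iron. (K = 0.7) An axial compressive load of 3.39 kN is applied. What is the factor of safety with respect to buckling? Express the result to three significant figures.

I = a⁴/12 = 10.3⁴/12 = 937.9 mm⁴
I = 937.9 mm⁴ = 9.379×10^-10 m⁴
Effective length L_e = K·L = 0.7 × 0.642 = 0.4494 m
P_cr = π²EI / L_e² = π² × 102×10⁹ × 9.379×10^-10 / 0.4494² = 4.675×10^3 N
Factor of safety n = P_cr / P = 4.6752 / 3.39 = 1.38

n ≈ 1.38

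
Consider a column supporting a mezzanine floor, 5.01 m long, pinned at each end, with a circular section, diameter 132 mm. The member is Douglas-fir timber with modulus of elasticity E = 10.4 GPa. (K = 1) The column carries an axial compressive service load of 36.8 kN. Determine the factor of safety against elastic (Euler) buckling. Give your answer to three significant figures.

I = πd⁴/64 = π×132⁴/64 = 1.490×10^7 mm⁴
I = 1.490×10^7 mm⁴ = 1.490×10^-5 m⁴
Effective length L_e = K·L = 1 × 5.01 = 5.010 m
P_cr = π²EI / L_e² = π² × 10.4×10⁹ × 1.490×10^-5 / 5.010² = 6.094×10^4 N
Factor of safety n = P_cr / P = 60.943 / 36.8 = 1.66

n ≈ 1.66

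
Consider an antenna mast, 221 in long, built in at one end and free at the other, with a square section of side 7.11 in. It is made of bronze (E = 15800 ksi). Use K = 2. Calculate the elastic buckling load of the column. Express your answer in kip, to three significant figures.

P_cr ≈ 170 kip

I = a⁴/12 = 7.11⁴/12 = 213.0 in⁴
Effective length L_e = K·L = 2 × 221 = 442.0 in
P_cr = π²EI / L_e² = π² × 15800×10³ × 213.0 / 442.0² = 1.700×10^5 lb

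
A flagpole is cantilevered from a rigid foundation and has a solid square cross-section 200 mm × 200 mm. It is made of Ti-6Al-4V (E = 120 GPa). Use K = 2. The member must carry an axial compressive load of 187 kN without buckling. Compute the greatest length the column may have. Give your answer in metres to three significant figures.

L_max ≈ 14.5 m

I = a⁴/12 = 200⁴/12 = 1.333×10^8 mm⁴
I = 1.333×10^-4 m⁴
At the buckling limit P_cr = P = 1.870×10^5 N
From P_cr = π²EI/(K·L)²:  L = (1/K)·√(π²EI/P_cr) = (1/2)·√(π²×1.20×10^11×1.333×10^-4/1.870×10^5)
L = 14.5 m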